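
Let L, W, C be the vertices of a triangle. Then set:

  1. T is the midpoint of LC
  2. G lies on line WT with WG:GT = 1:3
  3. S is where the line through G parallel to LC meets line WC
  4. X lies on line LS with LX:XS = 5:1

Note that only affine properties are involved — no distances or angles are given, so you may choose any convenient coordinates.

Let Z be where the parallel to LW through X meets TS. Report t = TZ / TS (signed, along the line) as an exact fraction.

Set L = (0, 0), W = (1, 0), C = (0, 1); any affine frame gives the same invariant.
1. T is the midpoint of LC ⇒ T = (0, 1/2)
2. G lies on line WT with WG:GT = 1:3 ⇒ G = (3/4, 1/8)
3. S is where the line through G parallel to LC meets line WC ⇒ S = (3/4, 1/4)
4. X lies on line LS with LX:XS = 5:1 ⇒ X = (5/8, 5/24)
through X parallel to LW: direction (1, 0); meets TS at Z = (7/8, 5/24)
Z = T + t·(S−T) with t = 7/6

t = 7/6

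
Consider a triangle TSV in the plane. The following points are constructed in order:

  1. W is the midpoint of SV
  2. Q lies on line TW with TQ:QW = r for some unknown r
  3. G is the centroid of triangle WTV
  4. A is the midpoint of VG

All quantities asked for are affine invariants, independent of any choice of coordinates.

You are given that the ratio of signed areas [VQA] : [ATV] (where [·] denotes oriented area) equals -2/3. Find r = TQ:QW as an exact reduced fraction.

r = 1/5

Choose coordinates T = (0, 0), S = (1, 0), V = (0, 1).
1. W is the midpoint of SV ⇒ W = (1/2, 1/2)
2. With TQ:QW = r, write λ = r/(r+1) so Q = T + λ·(W−T); Q is affine-linear in λ
3. G is the centroid of triangle WTV ⇒ G = (1/6, 1/2)
4. A is the midpoint of VG ⇒ A = (1/12, 3/4)
Every point depending on Q is an affine combination of Q and λ-independent points, so each such coordinate is linear in λ; the λ² term in each signed area is a multiple of (W−T)×(W−T) = 0, so 2·[VQA] and 2·[ATV] are each linear in λ. Evaluating at λ=0 and λ=1:
  2·[VQA] = -1/6·λ + 1/12,   2·[ATV] = -1/12
So [VQA]:[ATV] = (-1/6·λ + 1/12) / (-1/12). Setting this equal to -2/3:
  -1/6·λ + 1/12 = -2/3·(-1/12)  ⇒  λ = 1/6
Then r = λ/(1−λ) = (1/6)/(5/6) = 1/5. Check: with r = 1/5, Q = (1/12, 1/12) and [VQA]:[ATV] = -2/3 as required.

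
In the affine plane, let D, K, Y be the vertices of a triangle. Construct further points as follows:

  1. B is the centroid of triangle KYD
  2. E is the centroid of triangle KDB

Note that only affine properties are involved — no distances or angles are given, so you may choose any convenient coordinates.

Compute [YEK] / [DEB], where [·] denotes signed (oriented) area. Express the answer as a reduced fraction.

[YEK]:[DEB] = 4

Assign D = (0, 0), K = (1, 0), Y = (0, 1) — the answer is frame-independent, so this choice is without loss of generality.
1. B is the centroid of triangle KYD ⇒ B = (1/3, 1/3)
2. E is the centroid of triangle KDB ⇒ E = (4/9, 1/9)
2·[YEK] = 4/9, 2·[DEB] = 1/9
[YEK]:[DEB] = 4/9:1/9 = 4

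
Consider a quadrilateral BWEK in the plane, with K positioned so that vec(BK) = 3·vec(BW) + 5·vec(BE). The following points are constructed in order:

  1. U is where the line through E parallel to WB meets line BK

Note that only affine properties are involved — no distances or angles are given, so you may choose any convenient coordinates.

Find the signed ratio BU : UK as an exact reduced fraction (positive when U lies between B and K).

Choose coordinates B = (0, 0), W = (1, 0), E = (0, 1), K = (3, 5).
1. U is where the line through E parallel to WB meets line BK ⇒ U = (3/5, 1)
U = B + t·(K−B) with t = 1/5, so BU:UK = t:(1−t) = 1/5:4/5

BU:UK = 1/4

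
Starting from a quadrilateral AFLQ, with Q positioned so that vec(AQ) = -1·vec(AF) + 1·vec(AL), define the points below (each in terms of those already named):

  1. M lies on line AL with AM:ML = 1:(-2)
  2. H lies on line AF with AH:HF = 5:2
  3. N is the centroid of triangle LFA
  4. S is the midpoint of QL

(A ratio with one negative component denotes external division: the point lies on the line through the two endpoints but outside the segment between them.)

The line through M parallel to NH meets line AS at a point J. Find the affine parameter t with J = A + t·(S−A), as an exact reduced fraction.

Assign A = (0, 0), F = (1, 0), L = (0, 1), Q = (-1, 1) — the answer is frame-independent, so this choice is without loss of generality.
1. M lies on line AL with AM:ML = 1:(-2) ⇒ M = (0, -1)
2. H lies on line AF with AH:HF = 5:2 ⇒ H = (5/7, 0)
3. N is the centroid of triangle LFA ⇒ N = (1/3, 1/3)
4. S is the midpoint of QL ⇒ S = (-1/2, 1)
through M parallel to NH: direction (8/21, -1/3); meets AS at J = (8/9, -16/9)
J = A + t·(S−A) with t = -16/9

t = -16/9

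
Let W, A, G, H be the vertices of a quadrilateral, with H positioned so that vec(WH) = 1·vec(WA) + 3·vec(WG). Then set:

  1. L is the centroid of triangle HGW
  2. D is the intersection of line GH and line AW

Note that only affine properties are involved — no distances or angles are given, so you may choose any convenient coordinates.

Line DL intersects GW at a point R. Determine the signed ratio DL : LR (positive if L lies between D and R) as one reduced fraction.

Work in coordinates with W = (0, 0), A = (1, 0), G = (0, 1), H = (1, 3).
1. L is the centroid of triangle HGW ⇒ L = (1/3, 4/3)
2. D is the intersection of line GH and line AW ⇒ D = (-1/2, 0)
line DL meets GW at R = (0, 4/5)
L = D + t·(R−D) with t = 5/3, so DL:LR = 5/3:-2/3

DL:LR = -5/2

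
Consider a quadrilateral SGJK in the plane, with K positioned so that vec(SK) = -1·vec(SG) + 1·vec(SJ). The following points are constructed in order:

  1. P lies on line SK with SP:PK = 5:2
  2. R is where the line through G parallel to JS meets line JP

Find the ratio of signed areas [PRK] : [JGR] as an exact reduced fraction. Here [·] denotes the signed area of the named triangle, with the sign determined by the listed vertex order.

Assign S = (0, 0), G = (1, 0), J = (0, 1), K = (-1, 1) — the answer is frame-independent, so this choice is without loss of generality.
1. P lies on line SK with SP:PK = 5:2 ⇒ P = (-5/7, 5/7)
2. R is where the line through G parallel to JS meets line JP ⇒ R = (1, 7/5)
2·[PRK] = 24/35, 2·[JGR] = 7/5
[PRK]:[JGR] = 24/35:7/5 = 24/49

[PRK]:[JGR] = 24/49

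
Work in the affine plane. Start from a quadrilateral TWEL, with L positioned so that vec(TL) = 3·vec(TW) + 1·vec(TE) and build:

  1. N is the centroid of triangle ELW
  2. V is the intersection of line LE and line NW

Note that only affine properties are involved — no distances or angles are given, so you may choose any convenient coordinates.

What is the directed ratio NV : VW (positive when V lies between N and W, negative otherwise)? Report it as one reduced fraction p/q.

NV:VW = -1/3

Assign T = (0, 0), W = (1, 0), E = (0, 1), L = (3, 1) — the answer is frame-independent, so this choice is without loss of generality.
1. N is the centroid of triangle ELW ⇒ N = (4/3, 2/3)
2. V is the intersection of line LE and line NW ⇒ V = (3/2, 1)
V = N + t·(W−N) with t = -1/2, so NV:VW = t:(1−t) = -1/2:3/2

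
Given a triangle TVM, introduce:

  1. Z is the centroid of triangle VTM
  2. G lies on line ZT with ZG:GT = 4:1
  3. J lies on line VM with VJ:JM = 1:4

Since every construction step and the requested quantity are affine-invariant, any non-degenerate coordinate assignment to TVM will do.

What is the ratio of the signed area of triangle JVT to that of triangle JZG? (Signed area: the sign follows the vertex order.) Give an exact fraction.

Assign T = (0, 0), V = (1, 0), M = (0, 1) — the answer is frame-independent, so this choice is without loss of generality.
1. Z is the centroid of triangle VTM ⇒ Z = (1/3, 1/3)
2. G lies on line ZT with ZG:GT = 4:1 ⇒ G = (1/15, 1/15)
3. J lies on line VM with VJ:JM = 1:4 ⇒ J = (4/5, 1/5)
2·[JVT] = -1/5, 2·[JZG] = 4/25
[JVT]:[JZG] = -1/5:4/25 = -5/4

[JVT]:[JZG] = -5/4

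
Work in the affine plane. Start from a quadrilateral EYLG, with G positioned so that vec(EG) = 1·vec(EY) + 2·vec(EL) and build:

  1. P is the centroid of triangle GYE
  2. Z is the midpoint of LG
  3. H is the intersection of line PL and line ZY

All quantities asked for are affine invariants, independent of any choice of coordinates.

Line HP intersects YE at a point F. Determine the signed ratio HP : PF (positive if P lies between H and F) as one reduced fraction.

HP:PF = -1/10

Work in coordinates with E = (0, 0), Y = (1, 0), L = (0, 1), G = (1, 2).
1. P is the centroid of triangle GYE ⇒ P = (2/3, 2/3)
2. Z is the midpoint of LG ⇒ Z = (1/2, 3/2)
3. H is the intersection of line PL and line ZY ⇒ H = (4/5, 3/5)
line HP meets YE at F = (2, 0)
P = H + t·(F−H) with t = -1/9, so HP:PF = -1/9:10/9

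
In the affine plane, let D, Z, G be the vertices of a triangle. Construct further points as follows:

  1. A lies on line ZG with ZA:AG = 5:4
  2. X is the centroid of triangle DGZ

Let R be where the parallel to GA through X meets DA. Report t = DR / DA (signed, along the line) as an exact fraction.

t = 2/3

Choose coordinates D = (0, 0), Z = (1, 0), G = (0, 1).
1. A lies on line ZG with ZA:AG = 5:4 ⇒ A = (4/9, 5/9)
2. X is the centroid of triangle DGZ ⇒ X = (1/3, 1/3)
through X parallel to GA: direction (4/9, -4/9); meets DA at R = (8/27, 10/27)
R = D + t·(A−D) with t = 2/3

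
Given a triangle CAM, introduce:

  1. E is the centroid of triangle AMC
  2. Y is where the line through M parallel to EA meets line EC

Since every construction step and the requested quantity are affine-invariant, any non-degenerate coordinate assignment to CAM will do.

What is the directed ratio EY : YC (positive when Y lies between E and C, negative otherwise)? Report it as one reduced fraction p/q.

Work in coordinates with C = (0, 0), A = (1, 0), M = (0, 1).
1. E is the centroid of triangle AMC ⇒ E = (1/3, 1/3)
2. Y is where the line through M parallel to EA meets line EC ⇒ Y = (2/3, 2/3)
Y = E + t·(C−E) with t = -1, so EY:YC = t:(1−t) = -1:2

EY:YC = -1/2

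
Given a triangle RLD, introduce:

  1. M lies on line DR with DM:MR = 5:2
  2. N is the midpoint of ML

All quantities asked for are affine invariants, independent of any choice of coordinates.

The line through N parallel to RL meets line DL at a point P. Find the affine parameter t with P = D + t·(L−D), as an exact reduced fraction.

Set R = (0, 0), L = (1, 0), D = (0, 1); any affine frame gives the same invariant.
1. M lies on line DR with DM:MR = 5:2 ⇒ M = (0, 2/7)
2. N is the midpoint of ML ⇒ N = (1/2, 1/7)
through N parallel to RL: direction (1, 0); meets DL at P = (6/7, 1/7)
P = D + t·(L−D) with t = 6/7

t = 6/7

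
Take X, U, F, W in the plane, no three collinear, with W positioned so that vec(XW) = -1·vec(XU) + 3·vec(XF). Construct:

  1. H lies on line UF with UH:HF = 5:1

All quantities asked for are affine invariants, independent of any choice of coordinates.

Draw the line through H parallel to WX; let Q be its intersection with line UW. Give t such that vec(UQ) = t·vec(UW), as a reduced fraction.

Assign X = (0, 0), U = (1, 0), F = (0, 1), W = (-1, 3) — the answer is frame-independent, so this choice is without loss of generality.
1. H lies on line UF with UH:HF = 5:1 ⇒ H = (1/6, 5/6)
through H parallel to WX: direction (1, -3); meets UW at Q = (-1/9, 5/3)
Q = U + t·(W−U) with t = 5/9

t = 5/9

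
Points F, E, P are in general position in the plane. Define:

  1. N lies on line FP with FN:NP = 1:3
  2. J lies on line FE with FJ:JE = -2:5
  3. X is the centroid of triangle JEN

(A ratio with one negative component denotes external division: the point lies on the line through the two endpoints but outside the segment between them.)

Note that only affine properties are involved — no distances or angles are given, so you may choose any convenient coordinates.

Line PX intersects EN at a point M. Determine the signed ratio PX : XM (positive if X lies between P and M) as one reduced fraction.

PX:XM = -32/5

Set F = (0, 0), E = (1, 0), P = (0, 1); any affine frame gives the same invariant.
1. N lies on line FP with FN:NP = 1:3 ⇒ N = (0, 1/4)
2. J lies on line FE with FJ:JE = -2:5 ⇒ J = (-2/3, 0)
3. X is the centroid of triangle JEN ⇒ X = (1/9, 1/12)
line PX meets EN at M = (3/32, 29/128)
X = P + t·(M−P) with t = 32/27, so PX:XM = 32/27:-5/27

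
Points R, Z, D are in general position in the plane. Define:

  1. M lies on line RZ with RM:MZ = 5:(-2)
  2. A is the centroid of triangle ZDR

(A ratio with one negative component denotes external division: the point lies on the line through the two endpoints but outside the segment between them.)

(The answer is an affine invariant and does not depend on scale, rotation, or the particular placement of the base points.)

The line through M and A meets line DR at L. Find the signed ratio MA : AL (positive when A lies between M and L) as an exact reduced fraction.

MA:AL = 4

Set R = (0, 0), Z = (1, 0), D = (0, 1); any affine frame gives the same invariant.
1. M lies on line RZ with RM:MZ = 5:(-2) ⇒ M = (5/3, 0)
2. A is the centroid of triangle ZDR ⇒ A = (1/3, 1/3)
line MA meets DR at L = (0, 5/12)
A = M + t·(L−M) with t = 4/5, so MA:AL = 4/5:1/5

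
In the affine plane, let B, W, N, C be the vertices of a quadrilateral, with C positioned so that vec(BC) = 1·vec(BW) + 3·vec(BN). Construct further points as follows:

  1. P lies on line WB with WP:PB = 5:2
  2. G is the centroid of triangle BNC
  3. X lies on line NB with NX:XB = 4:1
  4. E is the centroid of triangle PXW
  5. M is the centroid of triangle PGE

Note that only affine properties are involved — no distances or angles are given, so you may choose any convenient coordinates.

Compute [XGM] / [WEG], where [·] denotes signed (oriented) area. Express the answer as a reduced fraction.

Work in coordinates with B = (0, 0), W = (1, 0), N = (0, 1), C = (1, 3).
1. P lies on line WB with WP:PB = 5:2 ⇒ P = (2/7, 0)
2. G is the centroid of triangle BNC ⇒ G = (1/3, 4/3)
3. X lies on line NB with NX:XB = 4:1 ⇒ X = (0, 1/5)
4. E is the centroid of triangle PXW ⇒ E = (3/7, 1/15)
5. M is the centroid of triangle PGE ⇒ M = (22/63, 7/15)
2·[XGM] = -58/189, 2·[WEG] = -226/315
[XGM]:[WEG] = -58/189:-226/315 = 145/339

[XGM]:[WEG] = 145/339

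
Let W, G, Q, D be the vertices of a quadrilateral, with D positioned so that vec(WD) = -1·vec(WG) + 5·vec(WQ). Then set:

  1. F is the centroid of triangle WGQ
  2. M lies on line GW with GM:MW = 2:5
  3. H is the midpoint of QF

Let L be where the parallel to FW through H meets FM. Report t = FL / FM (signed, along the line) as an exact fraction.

t = -7/10

Set W = (0, 0), G = (1, 0), Q = (0, 1), D = (-1, 5); any affine frame gives the same invariant.
1. F is the centroid of triangle WGQ ⇒ F = (1/3, 1/3)
2. M lies on line GW with GM:MW = 2:5 ⇒ M = (5/7, 0)
3. H is the midpoint of QF ⇒ H = (1/6, 2/3)
through H parallel to FW: direction (-1/3, -1/3); meets FM at L = (1/15, 17/30)
L = F + t·(M−F) with t = -7/10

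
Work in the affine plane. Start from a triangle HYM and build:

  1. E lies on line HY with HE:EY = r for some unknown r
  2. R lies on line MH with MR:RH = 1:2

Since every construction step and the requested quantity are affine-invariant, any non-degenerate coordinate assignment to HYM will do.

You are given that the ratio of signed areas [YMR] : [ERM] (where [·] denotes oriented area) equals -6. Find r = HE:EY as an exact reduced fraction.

Work in coordinates with H = (0, 0), Y = (1, 0), M = (0, 1).
1. With HE:EY = r, write λ = r/(r+1) so E = H + λ·(Y−H); E is affine-linear in λ
2. R lies on line MH with MR:RH = 1:2 ⇒ R = (0, 2/3)
Every point depending on E is an affine combination of E and λ-independent points, so each such coordinate is linear in λ; the λ² term in each signed area is a multiple of (Y−H)×(Y−H) = 0, so 2·[YMR] and 2·[ERM] are each linear in λ. Evaluating at λ=0 and λ=1:
  2·[YMR] = 1/3,   2·[ERM] = -1/3·λ
So [YMR]:[ERM] = (1/3) / (-1/3·λ). Setting this equal to -6:
  1/3 = -6·(-1/3·λ)  ⇒  λ = 1/6
Then r = λ/(1−λ) = (1/6)/(5/6) = 1/5. Check: with r = 1/5, E = (1/6, 0) and [YMR]:[ERM] = -6 as required.

r = 1/5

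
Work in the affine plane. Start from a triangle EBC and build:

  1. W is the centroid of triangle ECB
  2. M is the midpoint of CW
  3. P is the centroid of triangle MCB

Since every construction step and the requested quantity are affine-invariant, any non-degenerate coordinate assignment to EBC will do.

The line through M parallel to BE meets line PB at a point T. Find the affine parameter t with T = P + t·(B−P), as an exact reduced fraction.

t = -1/5

Choose coordinates E = (0, 0), B = (1, 0), C = (0, 1).
1. W is the centroid of triangle ECB ⇒ W = (1/3, 1/3)
2. M is the midpoint of CW ⇒ M = (1/6, 2/3)
3. P is the centroid of triangle MCB ⇒ P = (7/18, 5/9)
through M parallel to BE: direction (-1, 0); meets PB at T = (4/15, 2/3)
T = P + t·(B−P) with t = -1/5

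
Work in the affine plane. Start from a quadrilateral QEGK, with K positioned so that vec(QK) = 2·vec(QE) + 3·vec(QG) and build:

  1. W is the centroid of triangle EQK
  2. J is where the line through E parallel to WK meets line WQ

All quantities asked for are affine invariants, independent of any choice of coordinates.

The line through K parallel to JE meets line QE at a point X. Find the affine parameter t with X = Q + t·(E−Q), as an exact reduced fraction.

t = 1/2

Set Q = (0, 0), E = (1, 0), G = (0, 1), K = (2, 3); any affine frame gives the same invariant.
1. W is the centroid of triangle EQK ⇒ W = (1, 1)
2. J is where the line through E parallel to WK meets line WQ ⇒ J = (2, 2)
through K parallel to JE: direction (-1, -2); meets QE at X = (1/2, 0)
X = Q + t·(E−Q) with t = 1/2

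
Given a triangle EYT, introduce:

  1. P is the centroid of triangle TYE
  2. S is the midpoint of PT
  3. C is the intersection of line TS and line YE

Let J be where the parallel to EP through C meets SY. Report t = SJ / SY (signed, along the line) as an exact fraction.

Assign E = (0, 0), Y = (1, 0), T = (0, 1) — the answer is frame-independent, so this choice is without loss of generality.
1. P is the centroid of triangle TYE ⇒ P = (1/3, 1/3)
2. S is the midpoint of PT ⇒ S = (1/6, 2/3)
3. C is the intersection of line TS and line YE ⇒ C = (1/2, 0)
through C parallel to EP: direction (1/3, 1/3); meets SY at J = (13/18, 2/9)
J = S + t·(Y−S) with t = 2/3

t = 2/3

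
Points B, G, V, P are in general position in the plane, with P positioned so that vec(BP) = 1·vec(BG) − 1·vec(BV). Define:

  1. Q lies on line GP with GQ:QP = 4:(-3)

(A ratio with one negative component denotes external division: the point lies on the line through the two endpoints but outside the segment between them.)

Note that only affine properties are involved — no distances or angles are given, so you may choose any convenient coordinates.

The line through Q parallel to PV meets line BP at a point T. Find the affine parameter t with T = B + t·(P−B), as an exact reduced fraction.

t = -2

Choose coordinates B = (0, 0), G = (1, 0), V = (0, 1), P = (1, -1).
1. Q lies on line GP with GQ:QP = 4:(-3) ⇒ Q = (1, -4)
through Q parallel to PV: direction (-1, 2); meets BP at T = (-2, 2)
T = B + t·(P−B) with t = -2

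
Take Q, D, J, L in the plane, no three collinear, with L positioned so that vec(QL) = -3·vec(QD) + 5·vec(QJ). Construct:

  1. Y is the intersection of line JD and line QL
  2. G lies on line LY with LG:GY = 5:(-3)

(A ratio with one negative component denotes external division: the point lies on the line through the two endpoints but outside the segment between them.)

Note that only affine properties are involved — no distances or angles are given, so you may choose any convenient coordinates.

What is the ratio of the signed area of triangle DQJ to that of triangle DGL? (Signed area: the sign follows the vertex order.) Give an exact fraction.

[DQJ]:[DGL] = 4/25

Set Q = (0, 0), D = (1, 0), J = (0, 1), L = (-3, 5); any affine frame gives the same invariant.
1. Y is the intersection of line JD and line QL ⇒ Y = (-3/2, 5/2)
2. G lies on line LY with LG:GY = 5:(-3) ⇒ G = (3/4, -5/4)
2·[DQJ] = -1, 2·[DGL] = -25/4
[DQJ]:[DGL] = -1:-25/4 = 4/25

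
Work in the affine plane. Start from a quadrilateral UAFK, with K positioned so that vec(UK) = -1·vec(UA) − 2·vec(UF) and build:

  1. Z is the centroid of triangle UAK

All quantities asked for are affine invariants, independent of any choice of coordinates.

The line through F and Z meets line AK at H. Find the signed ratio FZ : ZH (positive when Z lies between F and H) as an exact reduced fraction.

FZ:ZH = 5

Choose coordinates U = (0, 0), A = (1, 0), F = (0, 1), K = (-1, -2).
1. Z is the centroid of triangle UAK ⇒ Z = (0, -2/3)
line FZ meets AK at H = (0, -1)
Z = F + t·(H−F) with t = 5/6, so FZ:ZH = 5/6:1/6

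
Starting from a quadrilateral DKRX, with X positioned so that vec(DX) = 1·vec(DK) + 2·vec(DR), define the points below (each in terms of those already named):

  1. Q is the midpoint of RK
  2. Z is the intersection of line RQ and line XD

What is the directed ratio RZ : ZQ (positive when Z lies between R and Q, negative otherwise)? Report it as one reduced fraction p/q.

Work in coordinates with D = (0, 0), K = (1, 0), R = (0, 1), X = (1, 2).
1. Q is the midpoint of RK ⇒ Q = (1/2, 1/2)
2. Z is the intersection of line RQ and line XD ⇒ Z = (1/3, 2/3)
Z = R + t·(Q−R) with t = 2/3, so RZ:ZQ = t:(1−t) = 2/3:1/3

RZ:ZQ = 2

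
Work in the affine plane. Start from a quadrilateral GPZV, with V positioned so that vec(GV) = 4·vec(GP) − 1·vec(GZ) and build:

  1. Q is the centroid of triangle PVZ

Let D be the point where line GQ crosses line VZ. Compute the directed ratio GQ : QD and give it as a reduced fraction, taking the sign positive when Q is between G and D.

Set G = (0, 0), P = (1, 0), Z = (0, 1), V = (4, -1); any affine frame gives the same invariant.
1. Q is the centroid of triangle PVZ ⇒ Q = (5/3, 0)
line GQ meets VZ at D = (2, 0)
Q = G + t·(D−G) with t = 5/6, so GQ:QD = 5/6:1/6

GQ:QD = 5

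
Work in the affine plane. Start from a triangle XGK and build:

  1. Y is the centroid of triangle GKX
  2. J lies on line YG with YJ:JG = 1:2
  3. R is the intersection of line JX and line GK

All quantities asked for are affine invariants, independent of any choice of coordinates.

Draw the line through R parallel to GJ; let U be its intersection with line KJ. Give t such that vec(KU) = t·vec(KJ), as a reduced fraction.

Set X = (0, 0), G = (1, 0), K = (0, 1); any affine frame gives the same invariant.
1. Y is the centroid of triangle GKX ⇒ Y = (1/3, 1/3)
2. J lies on line YG with YJ:JG = 1:2 ⇒ J = (5/9, 2/9)
3. R is the intersection of line JX and line GK ⇒ R = (5/7, 2/7)
through R parallel to GJ: direction (-4/9, 2/9); meets KJ at U = (25/63, 4/9)
U = K + t·(J−K) with t = 5/7

t = 5/7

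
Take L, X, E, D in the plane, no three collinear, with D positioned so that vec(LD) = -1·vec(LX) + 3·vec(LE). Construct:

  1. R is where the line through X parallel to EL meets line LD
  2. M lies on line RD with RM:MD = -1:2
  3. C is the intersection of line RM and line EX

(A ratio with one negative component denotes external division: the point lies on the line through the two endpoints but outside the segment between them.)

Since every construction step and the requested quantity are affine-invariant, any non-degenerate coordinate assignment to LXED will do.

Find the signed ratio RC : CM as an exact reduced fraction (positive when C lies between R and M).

Assign L = (0, 0), X = (1, 0), E = (0, 1), D = (-1, 3) — the answer is frame-independent, so this choice is without loss of generality.
1. R is where the line through X parallel to EL meets line LD ⇒ R = (1, -3)
2. M lies on line RD with RM:MD = -1:2 ⇒ M = (3, -9)
3. C is the intersection of line RM and line EX ⇒ C = (-1/2, 3/2)
C = R + t·(M−R) with t = -3/4, so RC:CM = t:(1−t) = -3/4:7/4

RC:CM = -3/7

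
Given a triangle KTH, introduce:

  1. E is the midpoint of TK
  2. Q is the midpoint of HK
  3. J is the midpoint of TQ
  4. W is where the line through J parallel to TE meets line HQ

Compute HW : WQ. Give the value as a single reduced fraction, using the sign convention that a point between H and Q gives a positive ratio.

HW:WQ = -3

Choose coordinates K = (0, 0), T = (1, 0), H = (0, 1).
1. E is the midpoint of TK ⇒ E = (1/2, 0)
2. Q is the midpoint of HK ⇒ Q = (0, 1/2)
3. J is the midpoint of TQ ⇒ J = (1/2, 1/4)
4. W is where the line through J parallel to TE meets line HQ ⇒ W = (0, 1/4)
W = H + t·(Q−H) with t = 3/2, so HW:WQ = t:(1−t) = 3/2:-1/2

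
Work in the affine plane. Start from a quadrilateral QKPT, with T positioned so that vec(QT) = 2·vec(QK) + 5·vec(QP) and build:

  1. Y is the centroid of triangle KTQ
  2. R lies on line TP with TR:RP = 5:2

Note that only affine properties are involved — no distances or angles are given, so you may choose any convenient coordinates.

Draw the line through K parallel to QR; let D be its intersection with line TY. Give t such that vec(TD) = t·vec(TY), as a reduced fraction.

Set Q = (0, 0), K = (1, 0), P = (0, 1), T = (2, 5); any affine frame gives the same invariant.
1. Y is the centroid of triangle KTQ ⇒ Y = (1, 5/3)
2. R lies on line TP with TR:RP = 5:2 ⇒ R = (4/7, 15/7)
through K parallel to QR: direction (4/7, 15/7); meets TY at D = (5, 15)
D = T + t·(Y−T) with t = -3

t = -3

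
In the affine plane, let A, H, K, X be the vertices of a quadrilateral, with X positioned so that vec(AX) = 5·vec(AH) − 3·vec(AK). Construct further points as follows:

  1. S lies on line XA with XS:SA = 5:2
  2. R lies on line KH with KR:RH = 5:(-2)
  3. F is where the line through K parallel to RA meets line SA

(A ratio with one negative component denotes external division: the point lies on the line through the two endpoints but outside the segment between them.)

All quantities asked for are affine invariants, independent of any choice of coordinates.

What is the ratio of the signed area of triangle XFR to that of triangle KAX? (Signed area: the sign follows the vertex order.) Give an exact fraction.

[XFR]:[KAX] = -2/3

Assign A = (0, 0), H = (1, 0), K = (0, 1), X = (5, -3) — the answer is frame-independent, so this choice is without loss of generality.
1. S lies on line XA with XS:SA = 5:2 ⇒ S = (10/7, -6/7)
2. R lies on line KH with KR:RH = 5:(-2) ⇒ R = (5/3, -2/3)
3. F is where the line through K parallel to RA meets line SA ⇒ F = (-5, 3)
2·[XFR] = -10/3, 2·[KAX] = 5
[XFR]:[KAX] = -10/3:5 = -2/3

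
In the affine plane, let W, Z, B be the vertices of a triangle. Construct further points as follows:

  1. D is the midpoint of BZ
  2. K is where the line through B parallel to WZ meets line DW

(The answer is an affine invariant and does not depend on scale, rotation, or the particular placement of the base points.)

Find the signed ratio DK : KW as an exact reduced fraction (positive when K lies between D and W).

DK:KW = -1/2

Choose coordinates W = (0, 0), Z = (1, 0), B = (0, 1).
1. D is the midpoint of BZ ⇒ D = (1/2, 1/2)
2. K is where the line through B parallel to WZ meets line DW ⇒ K = (1, 1)
K = D + t·(W−D) with t = -1, so DK:KW = t:(1−t) = -1:2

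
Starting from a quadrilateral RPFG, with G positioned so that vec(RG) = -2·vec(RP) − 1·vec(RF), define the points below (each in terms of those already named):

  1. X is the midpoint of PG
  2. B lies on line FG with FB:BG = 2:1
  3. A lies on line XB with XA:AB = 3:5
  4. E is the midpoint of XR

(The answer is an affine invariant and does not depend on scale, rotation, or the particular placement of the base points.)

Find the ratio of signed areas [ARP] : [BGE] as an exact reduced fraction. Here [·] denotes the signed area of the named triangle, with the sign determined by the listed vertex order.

Assign R = (0, 0), P = (1, 0), F = (0, 1), G = (-2, -1) — the answer is frame-independent, so this choice is without loss of generality.
1. X is the midpoint of PG ⇒ X = (-1/2, -1/2)
2. B lies on line FG with FB:BG = 2:1 ⇒ B = (-4/3, -1/3)
3. A lies on line XB with XA:AB = 3:5 ⇒ A = (-13/16, -7/16)
4. E is the midpoint of XR ⇒ E = (-1/4, -1/4)
2·[ARP] = -7/16, 2·[BGE] = 2/3
[ARP]:[BGE] = -7/16:2/3 = -21/32

[ARP]:[BGE] = -21/32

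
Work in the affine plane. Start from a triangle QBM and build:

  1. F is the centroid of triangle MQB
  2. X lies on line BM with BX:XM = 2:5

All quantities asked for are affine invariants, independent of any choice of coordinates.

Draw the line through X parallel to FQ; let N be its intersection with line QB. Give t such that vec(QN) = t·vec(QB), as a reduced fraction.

t = 3/7

Work in coordinates with Q = (0, 0), B = (1, 0), M = (0, 1).
1. F is the centroid of triangle MQB ⇒ F = (1/3, 1/3)
2. X lies on line BM with BX:XM = 2:5 ⇒ X = (5/7, 2/7)
through X parallel to FQ: direction (-1/3, -1/3); meets QB at N = (3/7, 0)
N = Q + t·(B−Q) with t = 3/7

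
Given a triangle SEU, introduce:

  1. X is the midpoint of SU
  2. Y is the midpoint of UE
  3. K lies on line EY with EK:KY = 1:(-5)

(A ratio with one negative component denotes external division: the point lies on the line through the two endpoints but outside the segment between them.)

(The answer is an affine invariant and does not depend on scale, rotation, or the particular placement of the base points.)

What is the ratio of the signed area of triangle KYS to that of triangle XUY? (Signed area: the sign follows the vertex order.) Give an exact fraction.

[KYS]:[XUY] = -5/2

Work in coordinates with S = (0, 0), E = (1, 0), U = (0, 1).
1. X is the midpoint of SU ⇒ X = (0, 1/2)
2. Y is the midpoint of UE ⇒ Y = (1/2, 1/2)
3. K lies on line EY with EK:KY = 1:(-5) ⇒ K = (9/8, -1/8)
2·[KYS] = 5/8, 2·[XUY] = -1/4
[KYS]:[XUY] = 5/8:-1/4 = -5/2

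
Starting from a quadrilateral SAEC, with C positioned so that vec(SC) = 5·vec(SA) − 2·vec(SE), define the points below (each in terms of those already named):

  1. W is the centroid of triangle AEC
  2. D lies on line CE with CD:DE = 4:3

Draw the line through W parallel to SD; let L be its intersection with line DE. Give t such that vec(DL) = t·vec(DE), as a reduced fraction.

Work in coordinates with S = (0, 0), A = (1, 0), E = (0, 1), C = (5, -2).
1. W is the centroid of triangle AEC ⇒ W = (2, -1/3)
2. D lies on line CE with CD:DE = 4:3 ⇒ D = (15/7, -2/7)
through W parallel to SD: direction (15/7, -2/7); meets DE at L = (16/7, -13/35)
L = D + t·(E−D) with t = -1/15

t = -1/15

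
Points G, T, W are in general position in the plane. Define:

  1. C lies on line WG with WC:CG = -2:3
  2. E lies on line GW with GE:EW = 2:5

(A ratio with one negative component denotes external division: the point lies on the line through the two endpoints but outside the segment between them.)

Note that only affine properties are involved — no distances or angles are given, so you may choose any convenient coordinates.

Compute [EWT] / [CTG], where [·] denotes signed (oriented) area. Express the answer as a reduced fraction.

Choose coordinates G = (0, 0), T = (1, 0), W = (0, 1).
1. C lies on line WG with WC:CG = -2:3 ⇒ C = (0, 3)
2. E lies on line GW with GE:EW = 2:5 ⇒ E = (0, 2/7)
2·[EWT] = -5/7, 2·[CTG] = -3
[EWT]:[CTG] = -5/7:-3 = 5/21

[EWT]:[CTG] = 5/21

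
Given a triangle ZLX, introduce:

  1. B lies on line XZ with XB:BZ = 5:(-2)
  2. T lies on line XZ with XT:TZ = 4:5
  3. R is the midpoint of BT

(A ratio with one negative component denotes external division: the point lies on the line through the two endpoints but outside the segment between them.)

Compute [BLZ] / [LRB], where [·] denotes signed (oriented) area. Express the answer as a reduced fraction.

[BLZ]:[LRB] = 12/11

Work in coordinates with Z = (0, 0), L = (1, 0), X = (0, 1).
1. B lies on line XZ with XB:BZ = 5:(-2) ⇒ B = (0, -2/3)
2. T lies on line XZ with XT:TZ = 4:5 ⇒ T = (0, 5/9)
3. R is the midpoint of BT ⇒ R = (0, -1/18)
2·[BLZ] = 2/3, 2·[LRB] = 11/18
[BLZ]:[LRB] = 2/3:11/18 = 12/11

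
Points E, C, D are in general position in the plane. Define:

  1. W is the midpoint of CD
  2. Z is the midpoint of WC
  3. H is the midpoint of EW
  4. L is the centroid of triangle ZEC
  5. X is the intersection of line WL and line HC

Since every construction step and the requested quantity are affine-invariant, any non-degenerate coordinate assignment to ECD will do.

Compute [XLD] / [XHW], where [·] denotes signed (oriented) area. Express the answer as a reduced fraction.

[XLD]:[XHW] = 2/9

Work in coordinates with E = (0, 0), C = (1, 0), D = (0, 1).
1. W is the midpoint of CD ⇒ W = (1/2, 1/2)
2. Z is the midpoint of WC ⇒ Z = (3/4, 1/4)
3. H is the midpoint of EW ⇒ H = (1/4, 1/4)
4. L is the centroid of triangle ZEC ⇒ L = (7/12, 1/12)
5. X is the intersection of line WL and line HC ⇒ X = (4/7, 1/7)
2·[XLD] = -1/42, 2·[XHW] = -3/28
[XLD]:[XHW] = -1/42:-3/28 = 2/9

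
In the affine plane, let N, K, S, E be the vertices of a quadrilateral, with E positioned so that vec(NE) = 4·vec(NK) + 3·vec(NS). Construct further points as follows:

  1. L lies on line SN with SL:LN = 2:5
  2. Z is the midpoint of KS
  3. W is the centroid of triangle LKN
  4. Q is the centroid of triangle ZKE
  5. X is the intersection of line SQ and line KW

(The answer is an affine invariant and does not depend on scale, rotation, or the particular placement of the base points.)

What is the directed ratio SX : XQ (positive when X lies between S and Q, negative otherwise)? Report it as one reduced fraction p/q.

Work in coordinates with N = (0, 0), K = (1, 0), S = (0, 1), E = (4, 3).
1. L lies on line SN with SL:LN = 2:5 ⇒ L = (0, 5/7)
2. Z is the midpoint of KS ⇒ Z = (1/2, 1/2)
3. W is the centroid of triangle LKN ⇒ W = (1/3, 5/21)
4. Q is the centroid of triangle ZKE ⇒ Q = (11/6, 7/6)
5. X is the intersection of line SQ and line KW ⇒ X = (-33/23, 20/23)
X = S + t·(Q−S) with t = -18/23, so SX:XQ = t:(1−t) = -18/23:41/23

SX:XQ = -18/41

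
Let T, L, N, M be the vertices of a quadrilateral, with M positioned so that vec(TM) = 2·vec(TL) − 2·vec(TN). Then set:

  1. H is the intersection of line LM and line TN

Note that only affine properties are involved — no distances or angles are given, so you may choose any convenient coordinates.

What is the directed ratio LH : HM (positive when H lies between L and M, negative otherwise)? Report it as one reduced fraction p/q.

LH:HM = -1/2

Choose coordinates T = (0, 0), L = (1, 0), N = (0, 1), M = (2, -2).
1. H is the intersection of line LM and line TN ⇒ H = (0, 2)
H = L + t·(M−L) with t = -1, so LH:HM = t:(1−t) = -1:2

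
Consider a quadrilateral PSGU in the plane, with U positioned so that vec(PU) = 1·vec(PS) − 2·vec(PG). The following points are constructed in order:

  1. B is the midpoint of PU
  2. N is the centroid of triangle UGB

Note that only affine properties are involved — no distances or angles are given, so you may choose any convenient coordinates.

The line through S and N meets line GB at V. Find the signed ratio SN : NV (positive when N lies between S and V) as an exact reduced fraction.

SN:NV = 8

Set P = (0, 0), S = (1, 0), G = (0, 1), U = (1, -2); any affine frame gives the same invariant.
1. B is the midpoint of PU ⇒ B = (1/2, -1)
2. N is the centroid of triangle UGB ⇒ N = (1/2, -2/3)
line SN meets GB at V = (7/16, -3/4)
N = S + t·(V−S) with t = 8/9, so SN:NV = 8/9:1/9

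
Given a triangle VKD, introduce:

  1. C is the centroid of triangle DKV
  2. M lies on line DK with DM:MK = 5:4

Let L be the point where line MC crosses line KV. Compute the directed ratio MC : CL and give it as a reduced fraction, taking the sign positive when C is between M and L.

MC:CL = 1/3

Set V = (0, 0), K = (1, 0), D = (0, 1); any affine frame gives the same invariant.
1. C is the centroid of triangle DKV ⇒ C = (1/3, 1/3)
2. M lies on line DK with DM:MK = 5:4 ⇒ M = (5/9, 4/9)
line MC meets KV at L = (-1/3, 0)
C = M + t·(L−M) with t = 1/4, so MC:CL = 1/4:3/4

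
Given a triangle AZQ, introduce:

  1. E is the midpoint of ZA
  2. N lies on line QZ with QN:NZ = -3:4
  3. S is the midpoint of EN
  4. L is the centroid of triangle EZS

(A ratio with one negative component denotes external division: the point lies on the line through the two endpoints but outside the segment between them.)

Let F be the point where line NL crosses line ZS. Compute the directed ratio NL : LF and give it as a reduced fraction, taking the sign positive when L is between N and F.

Choose coordinates A = (0, 0), Z = (1, 0), Q = (0, 1).
1. E is the midpoint of ZA ⇒ E = (1/2, 0)
2. N lies on line QZ with QN:NZ = -3:4 ⇒ N = (-3, 4)
3. S is the midpoint of EN ⇒ S = (-5/4, 2)
4. L is the centroid of triangle EZS ⇒ L = (1/12, 2/3)
line NL meets ZS at F = (-11/16, 3/2)
L = N + t·(F−N) with t = 4/3, so NL:LF = 4/3:-1/3

NL:LF = -4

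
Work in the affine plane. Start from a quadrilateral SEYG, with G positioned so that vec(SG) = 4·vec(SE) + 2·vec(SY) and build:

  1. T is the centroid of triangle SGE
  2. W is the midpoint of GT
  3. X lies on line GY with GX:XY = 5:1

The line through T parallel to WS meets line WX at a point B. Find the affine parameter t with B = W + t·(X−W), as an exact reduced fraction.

t = -4/29

Work in coordinates with S = (0, 0), E = (1, 0), Y = (0, 1), G = (4, 2).
1. T is the centroid of triangle SGE ⇒ T = (5/3, 2/3)
2. W is the midpoint of GT ⇒ W = (17/6, 4/3)
3. X lies on line GY with GX:XY = 5:1 ⇒ X = (2/3, 7/6)
through T parallel to WS: direction (-17/6, -4/3); meets WX at B = (545/174, 118/87)
B = W + t·(X−W) with t = -4/29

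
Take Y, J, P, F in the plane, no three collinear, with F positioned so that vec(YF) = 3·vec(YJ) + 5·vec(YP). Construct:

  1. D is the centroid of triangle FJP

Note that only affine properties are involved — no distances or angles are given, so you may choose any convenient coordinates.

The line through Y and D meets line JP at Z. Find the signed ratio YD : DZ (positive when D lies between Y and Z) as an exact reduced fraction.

Work in coordinates with Y = (0, 0), J = (1, 0), P = (0, 1), F = (3, 5).
1. D is the centroid of triangle FJP ⇒ D = (4/3, 2)
line YD meets JP at Z = (2/5, 3/5)
D = Y + t·(Z−Y) with t = 10/3, so YD:DZ = 10/3:-7/3

YD:DZ = -10/7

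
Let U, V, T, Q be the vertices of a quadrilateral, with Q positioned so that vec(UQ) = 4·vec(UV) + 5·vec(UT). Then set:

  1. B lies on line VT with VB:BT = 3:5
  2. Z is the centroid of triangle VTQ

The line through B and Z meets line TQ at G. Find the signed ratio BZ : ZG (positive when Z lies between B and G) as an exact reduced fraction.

BZ:ZG = 7/8

Choose coordinates U = (0, 0), V = (1, 0), T = (0, 1), Q = (4, 5).
1. B lies on line VT with VB:BT = 3:5 ⇒ B = (5/8, 3/8)
2. Z is the centroid of triangle VTQ ⇒ Z = (5/3, 2)
line BZ meets TQ at G = (20/7, 27/7)
Z = B + t·(G−B) with t = 7/15, so BZ:ZG = 7/15:8/15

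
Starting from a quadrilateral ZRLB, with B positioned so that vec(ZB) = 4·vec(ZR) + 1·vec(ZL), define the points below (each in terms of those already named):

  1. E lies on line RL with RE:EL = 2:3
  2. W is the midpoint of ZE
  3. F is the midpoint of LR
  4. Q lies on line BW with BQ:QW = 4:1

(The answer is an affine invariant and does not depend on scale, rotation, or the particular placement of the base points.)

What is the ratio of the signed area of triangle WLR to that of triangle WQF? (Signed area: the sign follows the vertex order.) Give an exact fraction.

[WLR]:[WQF] = -50/19

Choose coordinates Z = (0, 0), R = (1, 0), L = (0, 1), B = (4, 1).
1. E lies on line RL with RE:EL = 2:3 ⇒ E = (3/5, 2/5)
2. W is the midpoint of ZE ⇒ W = (3/10, 1/5)
3. F is the midpoint of LR ⇒ F = (1/2, 1/2)
4. Q lies on line BW with BQ:QW = 4:1 ⇒ Q = (26/25, 9/25)
2·[WLR] = -1/2, 2·[WQF] = 19/100
[WLR]:[WQF] = -1/2:19/100 = -50/19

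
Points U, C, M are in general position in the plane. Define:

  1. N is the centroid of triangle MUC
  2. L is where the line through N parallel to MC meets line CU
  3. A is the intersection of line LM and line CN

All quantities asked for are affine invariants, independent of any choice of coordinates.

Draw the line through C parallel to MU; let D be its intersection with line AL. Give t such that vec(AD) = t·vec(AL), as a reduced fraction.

t = 3

Work in coordinates with U = (0, 0), C = (1, 0), M = (0, 1).
1. N is the centroid of triangle MUC ⇒ N = (1/3, 1/3)
2. L is where the line through N parallel to MC meets line CU ⇒ L = (2/3, 0)
3. A is the intersection of line LM and line CN ⇒ A = (1/2, 1/4)
through C parallel to MU: direction (0, -1); meets AL at D = (1, -1/2)
D = A + t·(L−A) with t = 3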